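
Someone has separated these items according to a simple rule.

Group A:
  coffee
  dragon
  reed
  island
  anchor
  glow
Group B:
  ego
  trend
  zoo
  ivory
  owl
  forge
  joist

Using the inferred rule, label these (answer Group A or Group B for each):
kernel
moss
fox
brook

The rule appears to be: even length.
kernel: Group A (length 6). moss: Group A (length 4). fox: Group B (length 3). brook: Group B (length 5).

Group A, Group A, Group B, Group B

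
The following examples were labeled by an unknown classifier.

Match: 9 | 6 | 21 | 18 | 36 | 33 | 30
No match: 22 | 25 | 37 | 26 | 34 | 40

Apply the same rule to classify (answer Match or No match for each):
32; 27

'Match' ⟺ multiple of 3.
32: 32 = 3·10 + 2 — does not fit, so No match.
27: 27 = 3·9 — checks out, so Match.

No match, Match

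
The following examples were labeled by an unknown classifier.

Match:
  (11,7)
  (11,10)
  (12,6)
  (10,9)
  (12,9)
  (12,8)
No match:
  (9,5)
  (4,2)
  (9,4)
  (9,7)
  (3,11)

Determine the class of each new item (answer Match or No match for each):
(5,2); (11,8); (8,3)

No match, Match, No match

The pattern is that an item is 'Match' exactly when: sum ≥ 18.
(5,2) — 5+2 = 7, hence No match.
(11,8) — 11+8 = 19, hence Match.
(8,3) — 8+3 = 11, hence No match.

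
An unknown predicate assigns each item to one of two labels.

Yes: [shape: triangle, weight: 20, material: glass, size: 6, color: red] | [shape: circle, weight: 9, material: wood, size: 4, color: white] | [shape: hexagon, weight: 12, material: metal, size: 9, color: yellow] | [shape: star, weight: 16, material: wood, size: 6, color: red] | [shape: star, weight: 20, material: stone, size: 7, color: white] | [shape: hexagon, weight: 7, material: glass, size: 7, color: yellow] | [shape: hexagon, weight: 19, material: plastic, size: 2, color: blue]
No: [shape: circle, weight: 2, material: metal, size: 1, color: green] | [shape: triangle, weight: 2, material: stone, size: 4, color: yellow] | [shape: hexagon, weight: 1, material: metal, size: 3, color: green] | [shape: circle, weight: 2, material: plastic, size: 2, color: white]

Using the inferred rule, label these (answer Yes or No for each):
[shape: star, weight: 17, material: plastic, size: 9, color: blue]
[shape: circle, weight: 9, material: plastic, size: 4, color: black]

'Yes' ⟺ weight ≥ 7.
[shape: star, weight: 17, material: plastic, size: 9, color: blue]: weight = 17 — fits, so Yes. [shape: circle, weight: 9, material: plastic, size: 4, color: black]: weight = 9 — fits, so Yes.

Yes, Yes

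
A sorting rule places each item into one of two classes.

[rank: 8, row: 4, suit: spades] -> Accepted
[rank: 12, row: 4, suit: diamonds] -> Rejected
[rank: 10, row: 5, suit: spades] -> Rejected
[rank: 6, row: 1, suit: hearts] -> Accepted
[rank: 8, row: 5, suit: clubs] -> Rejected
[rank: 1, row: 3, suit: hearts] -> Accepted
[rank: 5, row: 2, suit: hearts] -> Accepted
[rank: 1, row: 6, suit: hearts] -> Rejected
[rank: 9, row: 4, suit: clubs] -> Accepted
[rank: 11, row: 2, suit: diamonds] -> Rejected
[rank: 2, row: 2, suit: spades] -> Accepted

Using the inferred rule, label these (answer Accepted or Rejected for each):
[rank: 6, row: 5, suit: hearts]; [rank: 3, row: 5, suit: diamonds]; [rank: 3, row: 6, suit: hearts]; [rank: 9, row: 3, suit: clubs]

One predicate separates the groups cleanly: rank ≤ 9 AND row ≤ 4.
[rank: 6, row: 5, suit: hearts] → rank = 6, row = 5 → Rejected.
[rank: 3, row: 5, suit: diamonds] → rank = 3, row = 5 → Rejected.
[rank: 3, row: 6, suit: hearts] → rank = 3, row = 6 → Rejected.
[rank: 9, row: 3, suit: clubs] → rank = 9, row = 3 → Accepted.

Rejected, Rejected, Rejected, Accepted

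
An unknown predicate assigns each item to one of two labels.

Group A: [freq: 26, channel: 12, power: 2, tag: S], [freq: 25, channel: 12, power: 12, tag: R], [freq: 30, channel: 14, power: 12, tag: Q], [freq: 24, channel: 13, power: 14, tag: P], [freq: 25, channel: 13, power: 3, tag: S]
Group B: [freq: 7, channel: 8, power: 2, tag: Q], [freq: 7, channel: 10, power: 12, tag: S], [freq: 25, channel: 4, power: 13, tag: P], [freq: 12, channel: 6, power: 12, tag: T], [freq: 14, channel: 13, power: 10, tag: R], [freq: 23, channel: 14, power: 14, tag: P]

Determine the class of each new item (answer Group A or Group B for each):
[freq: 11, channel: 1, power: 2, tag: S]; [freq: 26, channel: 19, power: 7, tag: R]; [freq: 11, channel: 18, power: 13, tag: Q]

Rule: channel ≥ 6 AND freq ≥ 24. This holds for each 'Group A' example and fails for each 'Group B' one.

Group B, Group A, Group B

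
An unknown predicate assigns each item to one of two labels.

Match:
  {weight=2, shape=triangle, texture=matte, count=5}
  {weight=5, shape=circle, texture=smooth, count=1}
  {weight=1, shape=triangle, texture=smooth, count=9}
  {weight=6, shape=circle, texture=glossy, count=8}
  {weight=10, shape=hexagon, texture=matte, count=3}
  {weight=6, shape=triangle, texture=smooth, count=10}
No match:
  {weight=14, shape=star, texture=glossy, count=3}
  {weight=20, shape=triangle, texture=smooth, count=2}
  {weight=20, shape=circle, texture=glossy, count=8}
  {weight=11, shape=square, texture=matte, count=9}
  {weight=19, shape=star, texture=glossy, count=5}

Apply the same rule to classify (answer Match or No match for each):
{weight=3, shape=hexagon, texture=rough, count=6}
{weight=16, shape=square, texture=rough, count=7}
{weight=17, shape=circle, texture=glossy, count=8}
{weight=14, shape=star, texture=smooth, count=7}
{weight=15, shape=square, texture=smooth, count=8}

Match, No match, No match, No match, No match

A rule that fits every label: weight ≤ 10 — true of each 'Match' example, false of each 'No match' one.
{weight=3, shape=hexagon, texture=rough, count=6} → weight = 3 → Match.
{weight=16, shape=square, texture=rough, count=7} → weight = 16 → No match.
{weight=17, shape=circle, texture=glossy, count=8} → weight = 17 → No match.
{weight=14, shape=star, texture=smooth, count=7} → weight = 14 → No match.
{weight=15, shape=square, texture=smooth, count=8} → weight = 15 → No match.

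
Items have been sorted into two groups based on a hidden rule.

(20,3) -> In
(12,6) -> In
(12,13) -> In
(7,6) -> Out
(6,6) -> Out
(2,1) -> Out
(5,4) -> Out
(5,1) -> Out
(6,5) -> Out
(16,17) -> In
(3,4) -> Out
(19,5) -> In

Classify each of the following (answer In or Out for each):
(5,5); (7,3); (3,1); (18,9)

Out, Out, Out, In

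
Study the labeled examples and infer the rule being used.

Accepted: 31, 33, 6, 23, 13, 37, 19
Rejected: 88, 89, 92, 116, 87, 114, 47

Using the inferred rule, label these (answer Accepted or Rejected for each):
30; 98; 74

Accepted, Rejected, Rejected

The common property of the 'Accepted' items is: at most 37. No 'Rejected' item has it.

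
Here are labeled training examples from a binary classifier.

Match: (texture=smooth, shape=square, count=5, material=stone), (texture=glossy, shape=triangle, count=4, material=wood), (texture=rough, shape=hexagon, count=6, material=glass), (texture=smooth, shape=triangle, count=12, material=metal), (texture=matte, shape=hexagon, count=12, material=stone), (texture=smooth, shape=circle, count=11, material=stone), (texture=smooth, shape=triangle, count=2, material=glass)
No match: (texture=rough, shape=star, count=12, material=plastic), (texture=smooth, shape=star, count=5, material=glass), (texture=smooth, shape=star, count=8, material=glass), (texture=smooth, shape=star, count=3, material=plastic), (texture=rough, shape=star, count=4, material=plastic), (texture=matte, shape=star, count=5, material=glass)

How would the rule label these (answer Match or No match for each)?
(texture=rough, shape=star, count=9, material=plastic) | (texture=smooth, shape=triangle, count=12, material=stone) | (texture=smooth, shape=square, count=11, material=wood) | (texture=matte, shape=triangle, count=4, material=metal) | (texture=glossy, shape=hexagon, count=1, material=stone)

The distinguishing property — shape is not star — holds for all the 'Match' cases and none of the 'No match' cases.

No match, Match, Match, Match, Match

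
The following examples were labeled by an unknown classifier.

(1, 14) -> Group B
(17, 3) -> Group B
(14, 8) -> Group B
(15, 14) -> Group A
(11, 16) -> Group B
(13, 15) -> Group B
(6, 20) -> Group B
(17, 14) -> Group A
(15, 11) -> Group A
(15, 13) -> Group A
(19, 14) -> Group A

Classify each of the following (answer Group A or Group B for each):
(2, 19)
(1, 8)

The common property of the 'Group A' items is: first > second AND sum ≥ 26. No 'Group B' item has it.
Group B: (2, 19), since 2 < 19, 2+19 = 21. Group B: (1, 8), since 1 < 8, 1+8 = 9.

Group B, Group B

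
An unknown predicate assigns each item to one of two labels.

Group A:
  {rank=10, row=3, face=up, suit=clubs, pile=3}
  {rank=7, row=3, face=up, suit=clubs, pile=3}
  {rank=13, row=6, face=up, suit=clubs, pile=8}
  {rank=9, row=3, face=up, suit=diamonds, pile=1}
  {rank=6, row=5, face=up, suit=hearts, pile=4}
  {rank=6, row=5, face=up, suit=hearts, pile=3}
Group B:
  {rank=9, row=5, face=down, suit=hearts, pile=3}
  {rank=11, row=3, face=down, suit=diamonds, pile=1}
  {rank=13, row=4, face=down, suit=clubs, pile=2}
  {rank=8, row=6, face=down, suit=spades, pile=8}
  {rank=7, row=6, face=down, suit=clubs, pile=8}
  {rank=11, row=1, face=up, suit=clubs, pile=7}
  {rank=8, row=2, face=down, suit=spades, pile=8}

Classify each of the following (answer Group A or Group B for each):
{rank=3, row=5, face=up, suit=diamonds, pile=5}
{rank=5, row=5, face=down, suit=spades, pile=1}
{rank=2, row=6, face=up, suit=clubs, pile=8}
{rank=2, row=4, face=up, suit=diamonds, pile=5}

One predicate separates the groups cleanly: face is up AND row ≥ 2.
{rank=3, row=5, face=up, suit=diamonds, pile=5}: face is up, row = 5 — meets the rule, so Group A. {rank=5, row=5, face=down, suit=spades, pile=1}: face is down, row = 5 — does not fit, so Group B. {rank=2, row=6, face=up, suit=clubs, pile=8}: face is up, row = 6 — meets the rule, so Group A. {rank=2, row=4, face=up, suit=diamonds, pile=5}: face is up, row = 4 — meets the rule, so Group A.

Group A, Group B, Group A, Group A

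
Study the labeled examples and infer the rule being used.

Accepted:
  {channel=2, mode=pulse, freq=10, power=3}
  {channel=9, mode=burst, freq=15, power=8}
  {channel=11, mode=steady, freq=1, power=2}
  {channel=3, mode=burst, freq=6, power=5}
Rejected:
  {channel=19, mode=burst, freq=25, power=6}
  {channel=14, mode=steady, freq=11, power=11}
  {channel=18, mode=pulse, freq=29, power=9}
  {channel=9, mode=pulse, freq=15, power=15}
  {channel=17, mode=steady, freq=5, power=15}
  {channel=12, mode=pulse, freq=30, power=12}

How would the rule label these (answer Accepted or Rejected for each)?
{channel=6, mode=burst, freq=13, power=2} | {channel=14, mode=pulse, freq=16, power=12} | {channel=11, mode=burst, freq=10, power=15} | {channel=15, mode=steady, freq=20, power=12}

The distinguishing property — freq ≤ 15 AND power ≤ 8 — holds for all the 'Accepted' cases and none of the 'Rejected' cases.
{channel=6, mode=burst, freq=13, power=2} — freq = 13, power = 2, hence Accepted. {channel=14, mode=pulse, freq=16, power=12} — freq = 16, power = 12, hence Rejected. {channel=11, mode=burst, freq=10, power=15} — freq = 10, power = 15, hence Rejected. {channel=15, mode=steady, freq=20, power=12} — freq = 20, power = 12, hence Rejected.

Accepted, Rejected, Rejected, Rejected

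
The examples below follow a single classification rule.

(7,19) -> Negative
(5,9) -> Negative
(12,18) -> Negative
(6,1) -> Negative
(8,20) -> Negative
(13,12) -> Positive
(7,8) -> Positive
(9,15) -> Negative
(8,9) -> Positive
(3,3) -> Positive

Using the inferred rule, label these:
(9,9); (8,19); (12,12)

Positive, Negative, Positive

One predicate separates the groups cleanly: |first − second| ≤ 1.
(9,9): Positive (|9−9| = 0). (8,19): Negative (|8−19| = 11). (12,12): Positive (|12−12| = 0).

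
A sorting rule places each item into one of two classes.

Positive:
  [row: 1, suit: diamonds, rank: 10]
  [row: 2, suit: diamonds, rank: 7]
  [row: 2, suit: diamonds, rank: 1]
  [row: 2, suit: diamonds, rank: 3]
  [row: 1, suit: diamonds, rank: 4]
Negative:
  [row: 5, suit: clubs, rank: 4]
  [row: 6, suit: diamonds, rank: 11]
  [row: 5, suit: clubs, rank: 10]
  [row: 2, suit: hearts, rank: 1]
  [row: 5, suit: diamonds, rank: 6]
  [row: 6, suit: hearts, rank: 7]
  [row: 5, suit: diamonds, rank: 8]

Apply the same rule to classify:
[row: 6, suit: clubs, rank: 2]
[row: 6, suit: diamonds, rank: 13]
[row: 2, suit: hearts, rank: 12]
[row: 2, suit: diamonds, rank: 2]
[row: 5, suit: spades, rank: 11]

Rule: suit is diamonds AND row ≤ 2. This holds for each 'Positive' example and fails for each 'Negative' one.
Negative: [row: 6, suit: clubs, rank: 2], since suit is clubs, row = 6. Negative: [row: 6, suit: diamonds, rank: 13], since suit is diamonds, row = 6. Negative: [row: 2, suit: hearts, rank: 12], since suit is hearts, row = 2. Positive: [row: 2, suit: diamonds, rank: 2], since suit is diamonds, row = 2. Negative: [row: 5, suit: spades, rank: 11], since suit is spades, row = 5.

Negative, Negative, Negative, Positive, Negative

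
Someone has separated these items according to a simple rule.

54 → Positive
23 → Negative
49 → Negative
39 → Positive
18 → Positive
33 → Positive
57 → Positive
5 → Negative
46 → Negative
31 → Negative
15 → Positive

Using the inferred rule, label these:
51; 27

Positive, Positive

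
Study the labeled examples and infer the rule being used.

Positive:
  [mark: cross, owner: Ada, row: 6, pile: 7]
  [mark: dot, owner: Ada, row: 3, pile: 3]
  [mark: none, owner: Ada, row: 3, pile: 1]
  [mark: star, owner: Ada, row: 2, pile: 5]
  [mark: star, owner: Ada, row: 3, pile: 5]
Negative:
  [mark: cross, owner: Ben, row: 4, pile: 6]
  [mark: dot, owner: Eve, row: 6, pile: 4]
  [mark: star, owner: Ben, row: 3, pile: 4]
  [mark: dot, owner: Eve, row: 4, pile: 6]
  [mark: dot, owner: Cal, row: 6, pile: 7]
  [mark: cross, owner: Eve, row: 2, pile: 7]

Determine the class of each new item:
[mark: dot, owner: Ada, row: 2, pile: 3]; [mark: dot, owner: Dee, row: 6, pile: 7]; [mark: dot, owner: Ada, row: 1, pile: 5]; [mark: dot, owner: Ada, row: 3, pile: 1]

Positive, Negative, Positive, Positive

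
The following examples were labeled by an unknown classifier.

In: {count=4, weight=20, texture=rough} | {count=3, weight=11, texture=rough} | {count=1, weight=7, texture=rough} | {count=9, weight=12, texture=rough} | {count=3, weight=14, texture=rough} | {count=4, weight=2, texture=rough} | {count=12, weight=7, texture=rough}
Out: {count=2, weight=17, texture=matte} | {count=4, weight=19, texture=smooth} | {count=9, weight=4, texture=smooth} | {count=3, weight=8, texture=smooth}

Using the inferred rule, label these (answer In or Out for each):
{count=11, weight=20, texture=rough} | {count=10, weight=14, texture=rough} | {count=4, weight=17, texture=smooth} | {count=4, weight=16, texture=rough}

In, In, Out, In

The pattern is that an item is 'In' exactly when: texture is rough.
In: {count=11, weight=20, texture=rough}, since texture is rough.
In: {count=10, weight=14, texture=rough}, since texture is rough.
Out: {count=4, weight=17, texture=smooth}, since texture is smooth.
In: {count=4, weight=16, texture=rough}, since texture is rough.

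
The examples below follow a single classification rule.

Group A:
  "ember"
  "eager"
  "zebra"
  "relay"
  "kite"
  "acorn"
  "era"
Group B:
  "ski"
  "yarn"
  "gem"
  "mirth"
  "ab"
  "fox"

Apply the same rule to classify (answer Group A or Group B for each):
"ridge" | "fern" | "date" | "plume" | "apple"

Group A, Group B, Group A, Group A, Group A

All 'Group A' examples share one property — has ≥ 2 vowels — and every 'Group B' example lacks it.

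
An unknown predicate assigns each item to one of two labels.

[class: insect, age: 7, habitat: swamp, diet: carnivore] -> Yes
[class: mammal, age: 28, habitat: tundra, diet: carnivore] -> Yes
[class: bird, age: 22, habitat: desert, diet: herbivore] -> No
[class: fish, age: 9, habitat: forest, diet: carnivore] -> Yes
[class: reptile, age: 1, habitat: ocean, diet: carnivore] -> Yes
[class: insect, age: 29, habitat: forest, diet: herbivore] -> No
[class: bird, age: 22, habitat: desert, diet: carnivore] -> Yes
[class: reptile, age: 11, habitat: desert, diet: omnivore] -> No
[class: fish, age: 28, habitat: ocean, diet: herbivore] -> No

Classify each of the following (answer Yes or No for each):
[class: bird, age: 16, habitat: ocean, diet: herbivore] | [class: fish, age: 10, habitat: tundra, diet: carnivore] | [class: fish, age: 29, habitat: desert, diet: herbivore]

Rule: diet is carnivore. This holds for each 'Yes' example and fails for each 'No' one.
[class: bird, age: 16, habitat: ocean, diet: herbivore]: diet is herbivore, does not fit → No. [class: fish, age: 10, habitat: tundra, diet: carnivore]: diet is carnivore, qualifies → Yes. [class: fish, age: 29, habitat: desert, diet: herbivore]: diet is herbivore, does not fit → No.

No, Yes, No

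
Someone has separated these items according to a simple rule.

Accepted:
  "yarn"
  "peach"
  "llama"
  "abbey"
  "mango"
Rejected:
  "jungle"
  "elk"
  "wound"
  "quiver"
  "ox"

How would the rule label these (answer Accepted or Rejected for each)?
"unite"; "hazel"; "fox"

Rejected, Accepted, Rejected

Checking candidate rules against both groups, what survives is: contains 'a'.
"unite" → no 'a' → Rejected.
"hazel" → has 'a' → Accepted.
"fox" → no 'a' → Rejected.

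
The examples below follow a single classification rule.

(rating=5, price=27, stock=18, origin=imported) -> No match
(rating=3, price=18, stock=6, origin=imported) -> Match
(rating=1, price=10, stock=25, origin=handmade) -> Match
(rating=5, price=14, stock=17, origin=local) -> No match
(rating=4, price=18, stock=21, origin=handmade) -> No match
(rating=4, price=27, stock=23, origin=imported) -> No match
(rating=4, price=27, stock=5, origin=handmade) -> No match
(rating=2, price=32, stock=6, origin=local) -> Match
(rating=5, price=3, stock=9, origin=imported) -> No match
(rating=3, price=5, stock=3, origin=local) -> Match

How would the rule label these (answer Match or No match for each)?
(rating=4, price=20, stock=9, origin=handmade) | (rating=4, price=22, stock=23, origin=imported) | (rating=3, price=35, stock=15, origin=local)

No match, No match, Match

One predicate separates the groups cleanly: rating ≤ 3.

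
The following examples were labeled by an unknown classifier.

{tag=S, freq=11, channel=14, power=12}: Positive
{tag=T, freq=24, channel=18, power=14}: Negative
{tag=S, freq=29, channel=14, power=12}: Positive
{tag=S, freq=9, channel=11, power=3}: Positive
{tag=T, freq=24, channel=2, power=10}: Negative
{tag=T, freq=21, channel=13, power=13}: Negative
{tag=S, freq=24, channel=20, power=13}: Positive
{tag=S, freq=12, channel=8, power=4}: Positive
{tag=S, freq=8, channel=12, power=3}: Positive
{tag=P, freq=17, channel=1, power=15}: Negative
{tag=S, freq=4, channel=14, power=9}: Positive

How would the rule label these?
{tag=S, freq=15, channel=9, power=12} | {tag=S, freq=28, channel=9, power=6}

All 'Positive' examples share one property — tag is S — and every 'Negative' example lacks it.
{tag=S, freq=15, channel=9, power=12} — tag is S, hence Positive.
{tag=S, freq=28, channel=9, power=6} — tag is S, hence Positive.

Positive, Positive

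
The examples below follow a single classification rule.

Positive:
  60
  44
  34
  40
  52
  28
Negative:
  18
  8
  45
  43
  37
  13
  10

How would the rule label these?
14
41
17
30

The rule appears to be: even AND at least 28.
14 — 14 is even, 14 < 28, hence Negative.
41 — 41 is odd, 41 ≥ 28, hence Negative.
17 — 17 is odd, 17 < 28, hence Negative.
30 — 30 is even, 30 ≥ 28, hence Positive.

Negative, Negative, Negative, Positive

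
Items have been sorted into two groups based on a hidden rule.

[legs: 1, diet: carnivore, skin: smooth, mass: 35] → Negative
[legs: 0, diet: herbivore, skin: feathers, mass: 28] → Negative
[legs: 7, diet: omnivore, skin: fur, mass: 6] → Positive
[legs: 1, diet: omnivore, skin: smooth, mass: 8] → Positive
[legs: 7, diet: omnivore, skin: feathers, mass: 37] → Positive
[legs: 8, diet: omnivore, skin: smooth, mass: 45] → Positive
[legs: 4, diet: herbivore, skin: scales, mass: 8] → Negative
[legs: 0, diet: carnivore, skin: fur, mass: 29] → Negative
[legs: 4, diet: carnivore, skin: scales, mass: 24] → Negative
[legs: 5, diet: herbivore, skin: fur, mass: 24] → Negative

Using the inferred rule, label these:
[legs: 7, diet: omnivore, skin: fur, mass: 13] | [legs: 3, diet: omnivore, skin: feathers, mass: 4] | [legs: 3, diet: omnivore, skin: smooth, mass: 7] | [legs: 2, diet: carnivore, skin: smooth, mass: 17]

Positive, Positive, Positive, Negative

The simplest hypothesis consistent with all the labels is: diet is omnivore.
Positive: [legs: 7, diet: omnivore, skin: fur, mass: 13], since diet is omnivore.
Positive: [legs: 3, diet: omnivore, skin: feathers, mass: 4], since diet is omnivore.
Positive: [legs: 3, diet: omnivore, skin: smooth, mass: 7], since diet is omnivore.
Negative: [legs: 2, diet: carnivore, skin: smooth, mass: 17], since diet is carnivore.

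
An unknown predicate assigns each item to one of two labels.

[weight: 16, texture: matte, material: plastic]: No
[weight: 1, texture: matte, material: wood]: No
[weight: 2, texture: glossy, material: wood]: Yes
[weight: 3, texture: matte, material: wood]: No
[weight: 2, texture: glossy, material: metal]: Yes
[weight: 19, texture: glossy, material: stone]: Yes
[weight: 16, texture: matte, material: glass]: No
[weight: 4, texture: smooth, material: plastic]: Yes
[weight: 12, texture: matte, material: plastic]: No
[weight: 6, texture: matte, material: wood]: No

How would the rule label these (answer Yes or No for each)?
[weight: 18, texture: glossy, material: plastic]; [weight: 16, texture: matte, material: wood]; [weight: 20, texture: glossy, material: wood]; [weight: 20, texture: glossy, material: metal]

Yes, No, Yes, Yes

Comparing the two groups points to one rule — texture is not matte.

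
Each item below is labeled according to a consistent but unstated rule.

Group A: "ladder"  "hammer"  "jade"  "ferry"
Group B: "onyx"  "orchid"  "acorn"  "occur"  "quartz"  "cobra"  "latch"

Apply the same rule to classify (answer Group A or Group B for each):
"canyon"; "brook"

The rule appears to be: contains 'e'.

Group B, Group B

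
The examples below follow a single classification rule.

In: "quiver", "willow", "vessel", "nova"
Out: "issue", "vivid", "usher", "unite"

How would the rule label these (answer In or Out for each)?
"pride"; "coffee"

Every 'In' example satisfies: even length. None of the 'Out' examples do.
"pride": Out (length 5). "coffee": In (length 6).

Out, In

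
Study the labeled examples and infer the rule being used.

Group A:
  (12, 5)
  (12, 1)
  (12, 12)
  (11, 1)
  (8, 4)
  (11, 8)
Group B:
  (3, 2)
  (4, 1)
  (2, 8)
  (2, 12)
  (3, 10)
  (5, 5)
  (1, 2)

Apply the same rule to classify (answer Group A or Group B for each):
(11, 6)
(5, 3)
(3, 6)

The classifier is using: first ≥ 8.
(11, 6): first 11 — has this property, so Group A.
(5, 3): first 5 — doesn't match, so Group B.
(3, 6): first 3 — doesn't match, so Group B.

Group A, Group B, Group B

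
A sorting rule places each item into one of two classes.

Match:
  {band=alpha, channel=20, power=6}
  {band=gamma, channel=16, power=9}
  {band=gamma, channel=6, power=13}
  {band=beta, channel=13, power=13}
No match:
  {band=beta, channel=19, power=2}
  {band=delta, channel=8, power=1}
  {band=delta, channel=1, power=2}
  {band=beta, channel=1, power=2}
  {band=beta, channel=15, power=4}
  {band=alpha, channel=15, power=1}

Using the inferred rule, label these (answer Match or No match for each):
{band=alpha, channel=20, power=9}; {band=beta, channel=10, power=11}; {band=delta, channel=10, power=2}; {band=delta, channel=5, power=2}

Match, Match, No match, No match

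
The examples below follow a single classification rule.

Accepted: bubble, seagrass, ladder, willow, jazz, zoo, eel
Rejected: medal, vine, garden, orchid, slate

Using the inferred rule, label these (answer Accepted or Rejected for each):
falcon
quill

Rejected, Accepted

The common property of the 'Accepted' items is: has a double letter. No 'Rejected' item has it.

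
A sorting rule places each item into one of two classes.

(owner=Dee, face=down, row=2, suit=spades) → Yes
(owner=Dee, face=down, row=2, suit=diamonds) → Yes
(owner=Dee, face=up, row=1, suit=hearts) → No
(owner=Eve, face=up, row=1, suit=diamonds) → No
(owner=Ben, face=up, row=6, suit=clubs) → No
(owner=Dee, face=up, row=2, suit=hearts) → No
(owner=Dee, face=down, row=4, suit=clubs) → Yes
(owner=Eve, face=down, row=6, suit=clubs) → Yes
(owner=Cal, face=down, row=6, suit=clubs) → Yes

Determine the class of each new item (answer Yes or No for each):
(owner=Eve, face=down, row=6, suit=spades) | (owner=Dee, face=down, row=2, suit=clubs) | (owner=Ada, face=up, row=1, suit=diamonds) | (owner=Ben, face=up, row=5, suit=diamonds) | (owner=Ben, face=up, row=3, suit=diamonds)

A rule that fits every label: face is down — true of each 'Yes' example, false of each 'No' one.
(owner=Eve, face=down, row=6, suit=spades) — face is down, hence Yes. (owner=Dee, face=down, row=2, suit=clubs) — face is down, hence Yes. (owner=Ada, face=up, row=1, suit=diamonds) — face is up, hence No. (owner=Ben, face=up, row=5, suit=diamonds) — face is up, hence No. (owner=Ben, face=up, row=3, suit=diamonds) — face is up, hence No.

Yes, Yes, No, No, No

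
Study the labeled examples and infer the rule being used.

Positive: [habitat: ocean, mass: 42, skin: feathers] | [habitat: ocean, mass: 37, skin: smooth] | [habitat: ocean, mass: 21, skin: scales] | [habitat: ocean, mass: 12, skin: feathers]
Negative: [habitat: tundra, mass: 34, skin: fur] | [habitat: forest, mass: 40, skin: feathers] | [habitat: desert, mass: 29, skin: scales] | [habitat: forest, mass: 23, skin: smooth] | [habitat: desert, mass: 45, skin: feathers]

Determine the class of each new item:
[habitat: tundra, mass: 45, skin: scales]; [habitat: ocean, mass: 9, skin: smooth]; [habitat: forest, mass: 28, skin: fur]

Negative, Positive, Negative

Looking at the examples, the only property every 'Positive' case has and every 'Negative' case lacks is: habitat is ocean.
Negative: [habitat: tundra, mass: 45, skin: scales], since habitat is tundra.
Positive: [habitat: ocean, mass: 9, skin: smooth], since habitat is ocean.
Negative: [habitat: forest, mass: 28, skin: fur], since habitat is forest.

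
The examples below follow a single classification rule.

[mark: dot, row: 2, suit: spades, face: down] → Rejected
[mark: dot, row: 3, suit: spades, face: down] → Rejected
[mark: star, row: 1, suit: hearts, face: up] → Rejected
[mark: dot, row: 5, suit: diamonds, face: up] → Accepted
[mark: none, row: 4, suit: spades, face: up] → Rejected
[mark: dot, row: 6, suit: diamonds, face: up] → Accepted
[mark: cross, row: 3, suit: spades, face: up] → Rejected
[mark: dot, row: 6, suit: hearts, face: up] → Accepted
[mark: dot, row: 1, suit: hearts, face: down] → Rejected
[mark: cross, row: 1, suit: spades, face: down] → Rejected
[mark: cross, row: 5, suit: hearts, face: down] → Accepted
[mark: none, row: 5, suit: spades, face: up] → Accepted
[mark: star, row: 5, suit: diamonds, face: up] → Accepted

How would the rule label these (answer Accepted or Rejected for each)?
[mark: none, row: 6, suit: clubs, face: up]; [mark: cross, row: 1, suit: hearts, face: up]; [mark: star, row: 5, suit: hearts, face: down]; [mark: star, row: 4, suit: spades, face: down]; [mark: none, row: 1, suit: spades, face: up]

Rule: row ≥ 5. This holds for each 'Accepted' example and fails for each 'Rejected' one.
[mark: none, row: 6, suit: clubs, face: up] — row = 6, hence Accepted.
[mark: cross, row: 1, suit: hearts, face: up] — row = 1, hence Rejected.
[mark: star, row: 5, suit: hearts, face: down] — row = 5, hence Accepted.
[mark: star, row: 4, suit: spades, face: down] — row = 4, hence Rejected.
[mark: none, row: 1, suit: spades, face: up] — row = 1, hence Rejected.

Accepted, Rejected, Accepted, Rejected, Rejected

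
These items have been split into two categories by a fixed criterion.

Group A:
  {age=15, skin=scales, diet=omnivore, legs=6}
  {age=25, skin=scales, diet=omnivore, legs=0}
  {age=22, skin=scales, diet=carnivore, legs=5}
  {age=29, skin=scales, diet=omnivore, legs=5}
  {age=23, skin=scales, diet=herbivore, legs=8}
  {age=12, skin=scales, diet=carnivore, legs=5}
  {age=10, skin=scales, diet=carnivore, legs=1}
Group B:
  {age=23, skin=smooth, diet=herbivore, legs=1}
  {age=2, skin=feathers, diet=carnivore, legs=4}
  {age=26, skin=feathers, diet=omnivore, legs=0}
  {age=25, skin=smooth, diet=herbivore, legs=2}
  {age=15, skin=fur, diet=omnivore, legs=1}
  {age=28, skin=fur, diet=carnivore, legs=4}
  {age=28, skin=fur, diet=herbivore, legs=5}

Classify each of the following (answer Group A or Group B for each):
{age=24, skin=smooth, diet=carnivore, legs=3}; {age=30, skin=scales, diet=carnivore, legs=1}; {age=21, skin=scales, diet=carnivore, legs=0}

Group B, Group A, Group A

The pattern is that an item is 'Group A' exactly when: skin is scales.
{age=24, skin=smooth, diet=carnivore, legs=3} → skin is smooth → Group B. {age=30, skin=scales, diet=carnivore, legs=1} → skin is scales → Group A. {age=21, skin=scales, diet=carnivore, legs=0} → skin is scales → Group A.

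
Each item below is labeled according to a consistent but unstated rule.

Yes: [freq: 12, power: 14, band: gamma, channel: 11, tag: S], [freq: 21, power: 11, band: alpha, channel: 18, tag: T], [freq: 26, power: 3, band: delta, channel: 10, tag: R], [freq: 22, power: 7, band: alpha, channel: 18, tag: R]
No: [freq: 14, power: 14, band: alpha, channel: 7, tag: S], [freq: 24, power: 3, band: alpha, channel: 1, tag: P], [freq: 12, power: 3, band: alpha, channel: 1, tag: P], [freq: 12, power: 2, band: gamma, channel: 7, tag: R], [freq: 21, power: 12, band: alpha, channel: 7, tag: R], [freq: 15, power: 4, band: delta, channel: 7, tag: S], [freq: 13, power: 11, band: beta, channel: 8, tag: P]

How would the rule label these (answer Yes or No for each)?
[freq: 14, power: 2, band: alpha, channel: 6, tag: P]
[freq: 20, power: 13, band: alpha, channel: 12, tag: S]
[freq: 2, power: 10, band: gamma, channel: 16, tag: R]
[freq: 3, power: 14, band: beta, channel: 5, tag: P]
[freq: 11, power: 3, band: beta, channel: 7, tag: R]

The rule appears to be: channel ≥ 10.
[freq: 14, power: 2, band: alpha, channel: 6, tag: P]: channel = 6, fails the rule → No.
[freq: 20, power: 13, band: alpha, channel: 12, tag: S]: channel = 12, satisfies this → Yes.
[freq: 2, power: 10, band: gamma, channel: 16, tag: R]: channel = 16, satisfies this → Yes.
[freq: 3, power: 14, band: beta, channel: 5, tag: P]: channel = 5, fails the rule → No.
[freq: 11, power: 3, band: beta, channel: 7, tag: R]: channel = 7, fails the rule → No.

No, Yes, Yes, No, No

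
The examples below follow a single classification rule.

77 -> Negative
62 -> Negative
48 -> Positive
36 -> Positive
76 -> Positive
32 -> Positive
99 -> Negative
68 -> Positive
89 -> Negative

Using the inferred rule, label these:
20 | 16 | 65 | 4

Positive, Positive, Negative, Positive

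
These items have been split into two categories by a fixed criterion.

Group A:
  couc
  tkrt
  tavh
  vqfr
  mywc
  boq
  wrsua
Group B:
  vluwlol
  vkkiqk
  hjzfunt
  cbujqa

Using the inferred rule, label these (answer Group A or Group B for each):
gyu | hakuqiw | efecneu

Group A, Group B, Group B

The pattern is that an item is 'Group A' exactly when: length ≤ 5.
Group A: gyu, since length 3.
Group B: hakuqiw, since length 7.
Group B: efecneu, since length 7.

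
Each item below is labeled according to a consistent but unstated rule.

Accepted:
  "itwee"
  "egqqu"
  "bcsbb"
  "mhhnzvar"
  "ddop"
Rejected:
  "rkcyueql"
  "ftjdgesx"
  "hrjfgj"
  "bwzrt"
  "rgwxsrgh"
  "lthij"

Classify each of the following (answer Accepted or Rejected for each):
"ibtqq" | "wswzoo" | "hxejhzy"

A rule that fits every label: has a double letter — true of each 'Accepted' example, false of each 'Rejected' one.

Accepted, Accepted, Rejected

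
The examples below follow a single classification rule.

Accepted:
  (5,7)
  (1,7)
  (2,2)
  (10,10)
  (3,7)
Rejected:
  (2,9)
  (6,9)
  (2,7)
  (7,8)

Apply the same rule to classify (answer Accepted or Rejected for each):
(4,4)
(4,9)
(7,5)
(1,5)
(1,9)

Accepted, Rejected, Accepted, Accepted, Accepted

The common property of the 'Accepted' items is: sum is even. No 'Rejected' item has it.
Accepted: (4,4), since 4+4 = 8. Rejected: (4,9), since 4+9 = 13. Accepted: (7,5), since 7+5 = 12. Accepted: (1,5), since 1+5 = 6. Accepted: (1,9), since 1+9 = 10.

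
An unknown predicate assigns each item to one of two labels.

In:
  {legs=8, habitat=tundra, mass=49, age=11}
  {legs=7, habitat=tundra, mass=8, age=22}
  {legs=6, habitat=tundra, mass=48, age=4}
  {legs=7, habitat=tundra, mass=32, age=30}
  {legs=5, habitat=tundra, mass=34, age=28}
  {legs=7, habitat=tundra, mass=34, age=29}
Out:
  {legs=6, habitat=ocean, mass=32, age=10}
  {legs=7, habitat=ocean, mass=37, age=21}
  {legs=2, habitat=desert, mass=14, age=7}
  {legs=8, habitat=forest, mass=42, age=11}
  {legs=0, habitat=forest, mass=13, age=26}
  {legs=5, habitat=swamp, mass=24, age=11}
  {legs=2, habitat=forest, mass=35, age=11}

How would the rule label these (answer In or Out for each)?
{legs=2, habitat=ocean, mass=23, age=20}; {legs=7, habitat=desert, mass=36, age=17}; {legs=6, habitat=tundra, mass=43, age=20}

Out, Out, In

Looking at the examples, the only property every 'In' case has and every 'Out' case lacks is: habitat is tundra.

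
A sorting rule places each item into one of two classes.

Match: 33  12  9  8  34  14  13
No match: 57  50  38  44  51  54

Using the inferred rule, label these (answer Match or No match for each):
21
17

'Match' ⟺ at most 34.

Match, Match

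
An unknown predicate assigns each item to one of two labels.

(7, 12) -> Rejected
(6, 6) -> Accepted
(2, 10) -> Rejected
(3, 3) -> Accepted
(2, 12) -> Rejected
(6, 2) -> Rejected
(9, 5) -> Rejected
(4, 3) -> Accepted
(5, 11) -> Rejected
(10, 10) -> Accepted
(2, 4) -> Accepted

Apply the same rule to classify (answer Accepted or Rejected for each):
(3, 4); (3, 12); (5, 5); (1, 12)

The distinguishing property — |first − second| ≤ 2 — holds for all the 'Accepted' cases and none of the 'Rejected' cases.
(3, 4): |3−4| = 1 — passes, so Accepted.
(3, 12): |3−12| = 9 — fails this test, so Rejected.
(5, 5): |5−5| = 0 — passes, so Accepted.
(1, 12): |1−12| = 11 — fails this test, so Rejected.

Accepted, Rejected, Accepted, Rejected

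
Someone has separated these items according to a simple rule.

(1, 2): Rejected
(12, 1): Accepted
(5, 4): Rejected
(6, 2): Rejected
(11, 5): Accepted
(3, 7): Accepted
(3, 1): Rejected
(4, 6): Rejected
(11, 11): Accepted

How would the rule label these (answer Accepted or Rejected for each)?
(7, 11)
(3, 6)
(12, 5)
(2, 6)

Accepted, Rejected, Accepted, Rejected

A rule that fits every label: max ≥ 7 — true of each 'Accepted' example, false of each 'Rejected' one.
(7, 11) — max 11, hence Accepted. (3, 6) — max 6, hence Rejected. (12, 5) — max 12, hence Accepted. (2, 6) — max 6, hence Rejected.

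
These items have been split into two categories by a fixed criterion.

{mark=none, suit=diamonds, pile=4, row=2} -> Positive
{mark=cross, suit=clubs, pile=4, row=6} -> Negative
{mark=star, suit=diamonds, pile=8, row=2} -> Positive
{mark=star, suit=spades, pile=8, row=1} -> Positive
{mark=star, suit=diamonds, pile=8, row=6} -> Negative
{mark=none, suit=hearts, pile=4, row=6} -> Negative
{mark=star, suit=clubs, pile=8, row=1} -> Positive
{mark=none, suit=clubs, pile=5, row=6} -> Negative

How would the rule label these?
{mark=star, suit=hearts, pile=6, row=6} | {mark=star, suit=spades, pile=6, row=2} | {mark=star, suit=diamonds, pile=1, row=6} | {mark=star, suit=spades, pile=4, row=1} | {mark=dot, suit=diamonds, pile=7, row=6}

The rule appears to be: row ≤ 2.

Negative, Positive, Negative, Positive, Negative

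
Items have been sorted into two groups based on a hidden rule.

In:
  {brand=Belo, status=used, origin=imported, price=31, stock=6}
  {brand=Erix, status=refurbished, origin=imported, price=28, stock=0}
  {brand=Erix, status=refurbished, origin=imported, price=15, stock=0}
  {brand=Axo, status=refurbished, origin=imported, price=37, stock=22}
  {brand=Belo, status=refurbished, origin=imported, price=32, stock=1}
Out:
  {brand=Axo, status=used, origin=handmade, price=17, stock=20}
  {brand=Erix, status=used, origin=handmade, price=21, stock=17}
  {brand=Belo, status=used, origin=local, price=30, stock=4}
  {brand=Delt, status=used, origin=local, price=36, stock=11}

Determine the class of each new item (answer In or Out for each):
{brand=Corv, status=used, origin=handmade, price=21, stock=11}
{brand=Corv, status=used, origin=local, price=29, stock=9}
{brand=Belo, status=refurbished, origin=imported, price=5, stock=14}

Out, Out, In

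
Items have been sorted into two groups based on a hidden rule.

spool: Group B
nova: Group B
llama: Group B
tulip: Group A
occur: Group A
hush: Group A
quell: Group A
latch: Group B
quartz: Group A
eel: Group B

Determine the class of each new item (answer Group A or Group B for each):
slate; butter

'Group A' ⟺ contains 'u'.

Group B, Group A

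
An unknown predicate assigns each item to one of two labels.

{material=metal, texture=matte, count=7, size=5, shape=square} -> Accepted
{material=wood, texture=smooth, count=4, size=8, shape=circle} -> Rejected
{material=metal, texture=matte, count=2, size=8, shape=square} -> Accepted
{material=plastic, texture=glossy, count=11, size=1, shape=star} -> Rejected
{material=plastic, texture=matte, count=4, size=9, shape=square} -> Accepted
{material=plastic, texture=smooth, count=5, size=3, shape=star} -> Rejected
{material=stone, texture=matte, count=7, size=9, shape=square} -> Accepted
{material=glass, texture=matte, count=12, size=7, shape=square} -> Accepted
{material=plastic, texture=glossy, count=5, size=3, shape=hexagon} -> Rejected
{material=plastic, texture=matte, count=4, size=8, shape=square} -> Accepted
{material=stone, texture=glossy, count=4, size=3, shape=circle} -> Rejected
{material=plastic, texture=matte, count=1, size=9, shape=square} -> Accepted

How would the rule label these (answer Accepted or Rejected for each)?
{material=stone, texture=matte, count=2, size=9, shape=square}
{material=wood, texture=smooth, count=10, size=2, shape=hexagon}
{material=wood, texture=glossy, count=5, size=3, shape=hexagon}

Every 'Accepted' example satisfies: shape is square. None of the 'Rejected' examples do.
{material=stone, texture=matte, count=2, size=9, shape=square}: shape is square — checks out, so Accepted.
{material=wood, texture=smooth, count=10, size=2, shape=hexagon}: shape is hexagon — fails this test, so Rejected.
{material=wood, texture=glossy, count=5, size=3, shape=hexagon}: shape is hexagon — fails this test, so Rejected.

Accepted, Rejected, Rejected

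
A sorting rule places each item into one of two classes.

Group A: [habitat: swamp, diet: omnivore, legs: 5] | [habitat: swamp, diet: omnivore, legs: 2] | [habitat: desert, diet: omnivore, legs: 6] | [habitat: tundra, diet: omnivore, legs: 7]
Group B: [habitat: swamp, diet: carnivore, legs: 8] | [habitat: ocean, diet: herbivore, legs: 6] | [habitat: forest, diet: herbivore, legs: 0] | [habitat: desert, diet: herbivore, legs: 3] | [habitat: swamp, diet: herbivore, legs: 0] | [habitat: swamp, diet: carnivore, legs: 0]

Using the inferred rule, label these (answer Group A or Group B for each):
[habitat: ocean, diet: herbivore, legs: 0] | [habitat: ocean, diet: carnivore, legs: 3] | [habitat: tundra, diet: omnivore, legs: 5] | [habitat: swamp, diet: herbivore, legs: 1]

Group B, Group B, Group A, Group B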